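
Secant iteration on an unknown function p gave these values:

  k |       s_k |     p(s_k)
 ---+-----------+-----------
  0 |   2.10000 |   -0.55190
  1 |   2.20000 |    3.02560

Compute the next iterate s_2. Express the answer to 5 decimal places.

2.11543

s_2 = 2.20000 − 3.02560·(2.20000 − 2.10000) / (3.02560 − (-0.55190))
   = 2.20000 − (0.3025600)/(3.5775000) = 2.1154270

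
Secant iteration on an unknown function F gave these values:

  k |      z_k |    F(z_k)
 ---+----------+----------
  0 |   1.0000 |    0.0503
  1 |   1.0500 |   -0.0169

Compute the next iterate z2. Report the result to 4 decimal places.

z2 = 1.0500 − (-0.0169)·(1.0500 − 1.0000) / (-0.0169 − 0.0503)
   = 1.0500 − (-0.000845)/(-0.067200) = 1.037426

1.0374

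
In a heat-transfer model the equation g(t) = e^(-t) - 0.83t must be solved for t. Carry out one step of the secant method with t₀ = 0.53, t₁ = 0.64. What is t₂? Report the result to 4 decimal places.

g(0.53) = 0.148705, g(0.64) = -0.003908
t₂ = 0.640000 − (-0.003908)·(0.640000 − 0.530000) / (-0.003908 − 0.148705) = 0.640000 − (-0.000430)/(-0.152613) = 0.637183

0.6372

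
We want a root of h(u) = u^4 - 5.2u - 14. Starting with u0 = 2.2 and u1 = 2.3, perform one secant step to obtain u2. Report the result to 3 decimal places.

h(2.2) = -2.01440, h(2.3) = 2.02410
u2 = 2.30000 − 2.02410·(2.30000 − 2.20000) / (2.02410 − (-2.01440)) = 2.30000 − (0.20241)/(4.03850) = 2.24988

2.250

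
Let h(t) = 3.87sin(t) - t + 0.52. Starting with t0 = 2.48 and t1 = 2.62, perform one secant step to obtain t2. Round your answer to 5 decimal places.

h(2.48) = 0.4176284, h(2.62) = -0.1717274
t2 = 2.6200000 − (-0.1717274)·(2.6200000 − 2.4800000) / (-0.1717274 − 0.4176284) = 2.6200000 − (-0.0240418)/(-0.5893558) = 2.5792066

2.57921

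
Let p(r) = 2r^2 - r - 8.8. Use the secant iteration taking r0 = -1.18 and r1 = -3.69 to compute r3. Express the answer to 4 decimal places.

-1.7895

p(-1.18) = -4.835200, p(-3.69) = 22.122200
r2 = -3.690000 − 22.122200·(-3.690000 − (-1.180000)) / (22.122200 − (-4.835200)) = -3.690000 − (-55.526722)/(26.957400) = -1.630205
p(-1.630205) = -1.854660
r3 = -1.630205 − (-1.854660)·(-1.630205 − (-3.690000)) / (-1.854660 − 22.122200) = -1.630205 − (-3.820219)/(-23.976860) = -1.789534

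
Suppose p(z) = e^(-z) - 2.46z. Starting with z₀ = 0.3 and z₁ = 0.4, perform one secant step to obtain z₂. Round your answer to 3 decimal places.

p(0.3) = 0.00282, p(0.4) = -0.31368
z₂ = 0.40000 − (-0.31368)·(0.40000 − 0.30000) / (-0.31368 − 0.00282) = 0.40000 − (-0.03137)/(-0.31650) = 0.30089

0.301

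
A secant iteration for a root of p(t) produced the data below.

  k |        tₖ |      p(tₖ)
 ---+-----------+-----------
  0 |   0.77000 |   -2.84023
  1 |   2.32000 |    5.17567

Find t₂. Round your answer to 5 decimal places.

1.31920

t₂ = 2.32000 − 5.17567·(2.32000 − 0.77000) / (5.17567 − (-2.84023))
   = 2.32000 − (8.0222885)/(8.0159000) = 1.3192030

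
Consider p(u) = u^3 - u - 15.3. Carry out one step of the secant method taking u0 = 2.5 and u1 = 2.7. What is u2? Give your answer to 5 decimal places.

p(2.5) = -2.1750000, p(2.7) = 1.6830000
u2 = 2.7000000 − 1.6830000·(2.7000000 − 2.5000000) / (1.6830000 − (-2.1750000)) = 2.7000000 − (0.3366000)/(3.8580000) = 2.6127527

2.61275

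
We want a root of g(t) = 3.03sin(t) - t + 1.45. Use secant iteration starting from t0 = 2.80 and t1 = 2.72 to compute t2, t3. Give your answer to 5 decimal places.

g(2.80) = -0.3349859, g(2.72) = -0.0300811
t2 = 2.7200000 − (-0.0300811)·(2.7200000 − 2.8000000) / (-0.0300811 − (-0.3349859)) = 2.7200000 − (0.0024065)/(0.3049048) = 2.7121074
g(2.7121074) = -0.0004068
t3 = 2.7121074 − (-0.0004068)·(2.7121074 − 2.7200000) / (-0.0004068 − (-0.0300811)) = 2.7121074 − (0.0000032)/(0.0296743) = 2.7119992

2.71211, 2.71200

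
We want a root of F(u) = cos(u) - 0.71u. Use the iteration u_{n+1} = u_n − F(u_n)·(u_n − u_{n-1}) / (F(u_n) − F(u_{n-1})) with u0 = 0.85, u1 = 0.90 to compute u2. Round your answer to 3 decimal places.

0.888

F(0.85) = 0.05648, F(0.90) = -0.01739
u2 = 0.90000 − (-0.01739)·(0.90000 − 0.85000) / (-0.01739 − 0.05648) = 0.90000 − (-0.00087)/(-0.07387) = 0.88823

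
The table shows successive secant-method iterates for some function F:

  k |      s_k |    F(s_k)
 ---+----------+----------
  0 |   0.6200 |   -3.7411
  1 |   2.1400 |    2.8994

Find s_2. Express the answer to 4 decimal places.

s_2 = 2.1400 − 2.8994·(2.1400 − 0.6200) / (2.8994 − (-3.7411))
   = 2.1400 − (4.407088)/(6.640500) = 1.476332

1.4763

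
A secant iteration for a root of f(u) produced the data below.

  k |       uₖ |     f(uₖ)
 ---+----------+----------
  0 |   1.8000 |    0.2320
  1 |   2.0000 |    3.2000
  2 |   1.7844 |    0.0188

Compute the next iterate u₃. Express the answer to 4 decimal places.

u₃ = 1.7844 − 0.0188·(1.7844 − 2.0000) / (0.0188 − 3.2000)
   = 1.7844 − (-0.004053)/(-3.181200) = 1.783126

1.7831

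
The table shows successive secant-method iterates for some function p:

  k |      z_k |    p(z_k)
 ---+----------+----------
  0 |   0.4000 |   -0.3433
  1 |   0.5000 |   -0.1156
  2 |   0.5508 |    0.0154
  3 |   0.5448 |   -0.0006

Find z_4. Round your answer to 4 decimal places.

0.5450

z_4 = 0.5448 − (-0.0006)·(0.5448 − 0.5508) / (-0.0006 − 0.0154)
   = 0.5448 − (0.000004)/(-0.016000) = 0.545025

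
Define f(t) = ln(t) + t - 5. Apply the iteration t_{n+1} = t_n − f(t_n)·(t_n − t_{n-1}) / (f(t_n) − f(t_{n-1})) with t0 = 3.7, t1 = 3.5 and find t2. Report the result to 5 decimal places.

3.69348

f(3.7) = 0.0083328, f(3.5) = -0.2472370
t2 = 3.5000000 − (-0.2472370)·(3.5000000 − 3.7000000) / (-0.2472370 − 0.0083328) = 3.5000000 − (0.0494474)/(-0.2555699) = 3.6934790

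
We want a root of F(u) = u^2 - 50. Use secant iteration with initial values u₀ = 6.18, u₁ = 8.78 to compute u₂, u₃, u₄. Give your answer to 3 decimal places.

F(6.18) = -11.80760, F(8.78) = 27.08840
u₂ = 8.78000 − 27.08840·(8.78000 − 6.18000) / (27.08840 − (-11.80760)) = 8.78000 − (70.42984)/(38.89600) = 6.96928
F(6.96928) = -1.42916
u₃ = 6.96928 − (-1.42916)·(6.96928 − 8.78000) / (-1.42916 − 27.08840) = 6.96928 − (2.58782)/(-28.51756) = 7.06002
F(7.06002) = -0.15608
u₄ = 7.06002 − (-0.15608)·(7.06002 − 6.96928) / (-0.15608 − (-1.42916)) = 7.06002 − (-0.01416)/(1.27308) = 7.07115

6.969, 7.060, 7.071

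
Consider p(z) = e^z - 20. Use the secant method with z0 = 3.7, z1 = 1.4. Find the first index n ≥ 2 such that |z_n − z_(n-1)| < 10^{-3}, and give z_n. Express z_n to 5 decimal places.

n = 8, z_n = 2.99573

p(3.7) = 20.4473044, p(1.4) = -15.9448000
z2 = 1.4000000 − (-15.9448000)·(-2.3000000)/(-36.3921044) = 2.4077197;  |Δ| = 1.0077197
p(2.4077197) = -8.8913988
z3 = 2.4077197 − (-8.8913988)·(1.0077197)/(7.0534012) = 3.6780342;  |Δ| = 1.2703145
p(3.6780342) = 19.5685324
z4 = 3.6780342 − 19.5685324·(1.2703145)/(28.4599312) = 2.8045890;  |Δ| = 0.8734452
p(2.8045890) = -3.4797157
z5 = 2.8045890 − (-3.4797157)·(-0.8734452)/(-23.0482481) = 2.9364576;  |Δ| = 0.1318686
p(2.9364576) = -1.1510425
z6 = 2.9364576 − (-1.1510425)·(0.1318686)/(2.3286732) = 3.0016391;  |Δ| = 0.0651815
p(3.0016391) = 0.1184861
z7 = 3.0016391 − 0.1184861·(0.0651815)/(1.2695286) = 2.9955557;  |Δ| = 0.0060834
p(2.9955557) = -0.0035320
z8 = 2.9955557 − (-0.0035320)·(-0.0060834)/(-0.1220181) = 2.9957318;  |Δ| = 0.0001761
|z8 − z7| = 0.0001761 < 10^{-3}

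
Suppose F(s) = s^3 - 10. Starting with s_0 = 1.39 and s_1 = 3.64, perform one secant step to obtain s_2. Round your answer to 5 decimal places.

1.75136

F(1.39) = -7.3143810, F(3.64) = 38.2285440
s_2 = 3.6400000 − 38.2285440·(3.6400000 − 1.3900000) / (38.2285440 − (-7.3143810)) = 3.6400000 − (86.0142240)/(45.5429250) = 1.7513593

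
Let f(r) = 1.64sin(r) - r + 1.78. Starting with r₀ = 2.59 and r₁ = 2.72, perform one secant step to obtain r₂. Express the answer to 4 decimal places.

f(2.59) = 0.049433, f(2.72) = -0.268889
r₂ = 2.720000 − (-0.268889)·(2.720000 − 2.590000) / (-0.268889 − 0.049433) = 2.720000 − (-0.034956)/(-0.318321) = 2.610188

2.6102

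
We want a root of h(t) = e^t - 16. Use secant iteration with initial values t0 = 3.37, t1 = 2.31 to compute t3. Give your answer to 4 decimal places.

2.8063

h(3.37) = 13.078527, h(2.31) = -5.925575
t2 = 2.310000 − (-5.925575)·(2.310000 − 3.370000) / (-5.925575 − 13.078527) = 2.310000 − (6.281110)/(-19.004102) = 2.640513
h(2.640513) = -1.979601
t3 = 2.640513 − (-1.979601)·(2.640513 − 2.310000) / (-1.979601 − (-5.925575)) = 2.640513 − (-0.654284)/(3.945975) = 2.806324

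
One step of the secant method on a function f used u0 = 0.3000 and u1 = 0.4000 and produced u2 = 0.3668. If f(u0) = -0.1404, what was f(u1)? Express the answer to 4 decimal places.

The secant line through (0.3000, -0.1404) and (0.4000, f(u1)) crosses zero at u2 = 0.3668.
So (0.3000, -0.1404), (0.4000, f(u1)), (0.3668, 0) are collinear:
f(u1) = -0.1404 · (0.4000 − 0.3668) / (0.3000 − 0.3668) = -0.1404 · (0.033200)/(-0.066800) = 0.069780

0.0698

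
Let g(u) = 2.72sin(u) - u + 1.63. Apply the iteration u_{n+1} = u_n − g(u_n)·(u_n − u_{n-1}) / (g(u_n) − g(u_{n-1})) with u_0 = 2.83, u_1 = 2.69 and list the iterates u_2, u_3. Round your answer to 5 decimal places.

2.72606, 2.72662

g(2.83) = -0.3661160, g(2.69) = 0.1270055
u_2 = 2.6900000 − 0.1270055·(2.6900000 − 2.8300000) / (0.1270055 − (-0.3661160)) = 2.6900000 − (-0.0177808)/(0.4931215) = 2.7260576
g(2.7260576) = 0.0019507
u_3 = 2.7260576 − 0.0019507·(2.7260576 − 2.6900000) / (0.0019507 − 0.1270055) = 2.7260576 − (0.0000703)/(-0.1250548) = 2.7266200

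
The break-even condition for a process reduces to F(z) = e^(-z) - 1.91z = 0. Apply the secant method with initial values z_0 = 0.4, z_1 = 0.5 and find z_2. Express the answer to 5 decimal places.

0.36323

F(0.4) = -0.0936800, F(0.5) = -0.3484693
z_2 = 0.5000000 − (-0.3484693)·(0.5000000 − 0.4000000) / (-0.3484693 − (-0.0936800)) = 0.5000000 − (-0.0348469)/(-0.2547894) = 0.3632324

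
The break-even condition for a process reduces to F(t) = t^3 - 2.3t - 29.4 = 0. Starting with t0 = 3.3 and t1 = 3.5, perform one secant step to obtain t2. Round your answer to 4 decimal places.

3.3325

F(3.3) = -1.053000, F(3.5) = 5.425000
t2 = 3.500000 − 5.425000·(3.500000 − 3.300000) / (5.425000 − (-1.053000)) = 3.500000 − (1.085000)/(6.478000) = 3.332510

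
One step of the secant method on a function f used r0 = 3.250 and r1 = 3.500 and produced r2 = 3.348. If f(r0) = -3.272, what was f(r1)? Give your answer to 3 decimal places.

5.075

The secant line through (3.250, -3.272) and (3.500, f(r1)) crosses zero at r2 = 3.348.
So (3.250, -3.272), (3.500, f(r1)), (3.348, 0) are collinear:
f(r1) = -3.272 · (3.500 − 3.348) / (3.250 − 3.348) = -3.272 · (0.15200)/(-0.09800) = 5.07494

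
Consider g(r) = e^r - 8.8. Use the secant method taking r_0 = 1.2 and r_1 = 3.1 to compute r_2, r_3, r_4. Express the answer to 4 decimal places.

g(1.2) = -5.479883, g(3.1) = 13.397951
r_2 = 3.100000 − 13.397951·(3.100000 − 1.200000) / (13.397951 − (-5.479883)) = 3.100000 − (25.456107)/(18.877834) = 1.751535
g(1.751535) = -3.036560
r_3 = 1.751535 − (-3.036560)·(1.751535 − 3.100000) / (-3.036560 − 13.397951) = 1.751535 − (4.094696)/(-16.434511) = 2.000687
g(2.000687) = -1.405867
r_4 = 2.000687 − (-1.405867)·(2.000687 − 1.751535) / (-1.405867 − (-3.036560)) = 2.000687 − (-0.350275)/(1.630693) = 2.215488

1.7515, 2.0007, 2.2155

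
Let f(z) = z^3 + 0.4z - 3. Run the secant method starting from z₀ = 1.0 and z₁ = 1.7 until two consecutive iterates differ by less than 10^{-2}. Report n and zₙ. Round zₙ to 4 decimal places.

f(1.0) = -1.600000, f(1.7) = 2.593000
z₂ = 1.700000 − 2.593000·(0.700000)/(4.193000) = 1.267112;  |Δ| = 0.432888
f(1.267112) = -0.458715
z₃ = 1.267112 − (-0.458715)·(-0.432888)/(-3.051715) = 1.332181;  |Δ| = 0.065069
f(1.332181) = -0.102898
z₄ = 1.332181 − (-0.102898)·(0.065069)/(0.355818) = 1.350998;  |Δ| = 0.018817
f(1.350998) = 0.006236
z₅ = 1.350998 − 0.006236·(0.018817)/(0.109133) = 1.349923;  |Δ| = 0.001075
|z₅ − z₄| = 0.001075 < 10^{-2}

n = 5, zₙ = 1.3499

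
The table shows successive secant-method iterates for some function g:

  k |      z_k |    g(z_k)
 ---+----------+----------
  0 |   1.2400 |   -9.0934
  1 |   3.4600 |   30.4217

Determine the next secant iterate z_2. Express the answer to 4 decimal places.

z_2 = 3.4600 − 30.4217·(3.4600 − 1.2400) / (30.4217 − (-9.0934))
   = 3.4600 − (67.536174)/(39.515100) = 1.750877

1.7509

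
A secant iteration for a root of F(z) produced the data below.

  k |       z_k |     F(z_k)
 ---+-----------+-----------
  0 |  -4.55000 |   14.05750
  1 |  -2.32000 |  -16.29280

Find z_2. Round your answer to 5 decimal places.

z_2 = -2.32000 − (-16.29280)·(-2.32000 − (-4.55000)) / (-16.29280 − 14.05750)
   = -2.32000 − (-36.3329440)/(-30.3503000) = -3.5171198

-3.51712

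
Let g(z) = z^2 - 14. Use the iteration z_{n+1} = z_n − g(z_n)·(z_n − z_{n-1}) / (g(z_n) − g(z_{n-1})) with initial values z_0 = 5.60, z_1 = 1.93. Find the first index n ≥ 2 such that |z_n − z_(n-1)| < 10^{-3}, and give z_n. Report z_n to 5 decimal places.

n = 6, z_n = 3.74166

g(5.60) = 17.3600000, g(1.93) = -10.2751000
z_2 = 1.9300000 − (-10.2751000)·(-3.6700000)/(-27.6351000) = 3.2945551;  |Δ| = 1.3645551
g(3.2945551) = -3.1459066
z_3 = 3.2945551 − (-3.1459066)·(1.3645551)/(7.1291934) = 3.8966938;  |Δ| = 0.6021387
g(3.8966938) = 1.1842223
z_4 = 3.8966938 − 1.1842223·(0.6021387)/(4.3301290) = 3.7320183;  |Δ| = 0.1646755
g(3.7320183) = -0.0720395
z_5 = 3.7320183 − (-0.0720395)·(-0.1646755)/(-1.2562618) = 3.7414615;  |Δ| = 0.0094432
g(3.7414615) = -0.0014659
z_6 = 3.7414615 − (-0.0014659)·(0.0094432)/(0.0705736) = 3.7416576;  |Δ| = 0.0001961
|z_6 − z_5| = 0.0001961 < 10^{-3}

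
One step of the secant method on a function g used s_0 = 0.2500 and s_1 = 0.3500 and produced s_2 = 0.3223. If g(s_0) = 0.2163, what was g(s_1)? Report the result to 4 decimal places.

-0.0829

The secant line through (0.2500, 0.2163) and (0.3500, g(s_1)) crosses zero at s_2 = 0.3223.
So (0.2500, 0.2163), (0.3500, g(s_1)), (0.3223, 0) are collinear:
g(s_1) = 0.2163 · (0.3500 − 0.3223) / (0.2500 − 0.3223) = 0.2163 · (0.027700)/(-0.072300) = -0.082870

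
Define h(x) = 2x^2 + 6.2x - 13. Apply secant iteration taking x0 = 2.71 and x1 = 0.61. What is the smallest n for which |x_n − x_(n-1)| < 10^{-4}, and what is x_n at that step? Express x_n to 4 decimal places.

n = 6, x_n = 1.4337

h(2.71) = 18.490200, h(0.61) = -8.473800
x2 = 0.610000 − (-8.473800)·(-2.100000)/(-26.964000) = 1.269953;  |Δ| = 0.659953
h(1.269953) = -1.900727
x3 = 1.269953 − (-1.900727)·(0.659953)/(6.573073) = 1.460791;  |Δ| = 0.190838
h(1.460791) = 0.324726
x4 = 1.460791 − 0.324726·(0.190838)/(2.225453) = 1.432945;  |Δ| = 0.027846
h(1.432945) = -0.009077
x5 = 1.432945 − (-0.009077)·(-0.027846)/(-0.333804) = 1.433702;  |Δ| = 0.000757
h(1.433702) = -0.000041
x6 = 1.433702 − (-0.000041)·(0.000757)/(0.009036) = 1.433706;  |Δ| = 0.000003
|x6 − x5| = 0.000003 < 10^{-4}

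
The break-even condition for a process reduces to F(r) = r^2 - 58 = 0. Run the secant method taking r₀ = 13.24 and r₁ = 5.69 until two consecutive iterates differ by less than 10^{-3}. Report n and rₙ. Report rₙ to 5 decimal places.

n = 6, rₙ = 7.61577

F(13.24) = 117.2976000, F(5.69) = -25.6239000
r₂ = 5.6900000 − (-25.6239000)·(-7.5500000)/(-142.9215000) = 7.0436133;  |Δ| = 1.3536133
F(7.0436133) = -8.3875115
r₃ = 7.0436133 − (-8.3875115)·(1.3536133)/(17.2363885) = 7.7023039;  |Δ| = 0.6586906
F(7.7023039) = 1.3254857
r₄ = 7.7023039 − 1.3254857·(0.6586906)/(9.7129972) = 7.6124156;  |Δ| = 0.0898883
F(7.6124156) = -0.0511287
r₅ = 7.6124156 − (-0.0511287)·(-0.0898883)/(-1.3766144) = 7.6157541;  |Δ| = 0.0033385
F(7.6157541) = -0.0002889
r₆ = 7.6157541 − (-0.0002889)·(0.0033385)/(0.0508397) = 7.6157731;  |Δ| = 0.0000190
|r₆ − r₅| = 0.0000190 < 10^{-3}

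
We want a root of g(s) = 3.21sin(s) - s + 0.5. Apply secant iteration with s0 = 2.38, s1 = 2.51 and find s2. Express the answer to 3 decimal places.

2.477

g(2.38) = 0.33514, g(2.51) = -0.11472
s2 = 2.51000 − (-0.11472)·(2.51000 − 2.38000) / (-0.11472 − 0.33514) = 2.51000 − (-0.01491)/(-0.44986) = 2.47685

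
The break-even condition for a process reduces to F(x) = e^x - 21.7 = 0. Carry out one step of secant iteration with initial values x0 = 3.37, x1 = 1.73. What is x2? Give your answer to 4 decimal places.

2.8537

F(3.37) = 7.378527, F(1.73) = -16.059346
x2 = 1.730000 − (-16.059346)·(1.730000 − 3.370000) / (-16.059346 − 7.378527) = 1.730000 − (26.337328)/(-23.437873) = 2.853708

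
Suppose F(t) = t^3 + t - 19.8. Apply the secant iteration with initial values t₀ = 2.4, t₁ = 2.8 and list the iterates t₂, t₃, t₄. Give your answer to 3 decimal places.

2.568, 2.581, 2.582

F(2.4) = -3.57600, F(2.8) = 4.95200
t₂ = 2.80000 − 4.95200·(2.80000 − 2.40000) / (4.95200 − (-3.57600)) = 2.80000 − (1.98080)/(8.52800) = 2.56773
F(2.56773) = -0.30262
t₃ = 2.56773 − (-0.30262)·(2.56773 − 2.80000) / (-0.30262 − 4.95200) = 2.56773 − (0.07029)/(-5.25462) = 2.58111
F(2.58111) = -0.02327
t₄ = 2.58111 − (-0.02327)·(2.58111 − 2.56773) / (-0.02327 − (-0.30262)) = 2.58111 − (-0.00031)/(0.27935) = 2.58222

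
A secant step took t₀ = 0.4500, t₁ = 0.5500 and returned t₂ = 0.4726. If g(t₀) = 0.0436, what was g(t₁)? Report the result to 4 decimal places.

-0.1493

The secant line through (0.4500, 0.0436) and (0.5500, g(t₁)) crosses zero at t₂ = 0.4726.
So (0.4500, 0.0436), (0.5500, g(t₁)), (0.4726, 0) are collinear:
g(t₁) = 0.0436 · (0.5500 − 0.4726) / (0.4500 − 0.4726) = 0.0436 · (0.077400)/(-0.022600) = -0.149320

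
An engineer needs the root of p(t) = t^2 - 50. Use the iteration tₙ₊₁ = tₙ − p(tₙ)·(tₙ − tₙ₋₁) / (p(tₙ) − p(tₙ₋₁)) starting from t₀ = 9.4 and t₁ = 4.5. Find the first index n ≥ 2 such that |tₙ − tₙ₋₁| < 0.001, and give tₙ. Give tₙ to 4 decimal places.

p(9.4) = 38.360000, p(4.5) = -29.750000
t₂ = 4.500000 − (-29.750000)·(-4.900000)/(-68.110000) = 6.640288;  |Δ| = 2.140288
p(6.640288) = -5.906578
t₃ = 6.640288 − (-5.906578)·(2.140288)/(23.843422) = 7.170488;  |Δ| = 0.530200
p(7.170488) = 1.415892
t₄ = 7.170488 − 1.415892·(0.530200)/(7.322470) = 7.067967;  |Δ| = 0.102521
p(7.067967) = -0.043846
t₅ = 7.067967 − (-0.043846)·(-0.102521)/(-1.459738) = 7.071046;  |Δ| = 0.003079
p(7.071046) = -0.000306
t₆ = 7.071046 − (-0.000306)·(0.003079)/(0.043540) = 7.071068;  |Δ| = 0.000022
|t₆ − t₅| = 0.000022 < 0.001

n = 6, tₙ = 7.0711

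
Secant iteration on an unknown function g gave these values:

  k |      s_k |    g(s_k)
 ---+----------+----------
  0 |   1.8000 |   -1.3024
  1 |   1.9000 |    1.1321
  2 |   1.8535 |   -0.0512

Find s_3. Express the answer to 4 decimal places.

1.8555

s_3 = 1.8535 − (-0.0512)·(1.8535 − 1.9000) / (-0.0512 − 1.1321)
   = 1.8535 − (0.002381)/(-1.183300) = 1.855512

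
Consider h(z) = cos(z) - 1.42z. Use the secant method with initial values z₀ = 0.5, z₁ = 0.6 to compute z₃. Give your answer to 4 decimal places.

h(0.5) = 0.167583, h(0.6) = -0.026664
z₂ = 0.600000 − (-0.026664)·(0.600000 − 0.500000) / (-0.026664 − 0.167583) = 0.600000 − (-0.002666)/(-0.194247) = 0.586273
h(0.586273) = 0.000501
z₃ = 0.586273 − 0.000501·(0.586273 − 0.600000) / (0.000501 − (-0.026664)) = 0.586273 − (-0.000007)/(0.027165) = 0.586526

0.5865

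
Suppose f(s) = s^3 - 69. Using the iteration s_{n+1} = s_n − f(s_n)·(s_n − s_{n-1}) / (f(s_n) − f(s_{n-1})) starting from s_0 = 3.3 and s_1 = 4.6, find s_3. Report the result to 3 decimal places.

f(3.3) = -33.06300, f(4.6) = 28.33600
s_2 = 4.60000 − 28.33600·(4.60000 − 3.30000) / (28.33600 − (-33.06300)) = 4.60000 − (36.83680)/(61.39900) = 4.00004
f(4.00004) = -4.99797
s_3 = 4.00004 − (-4.99797)·(4.00004 − 4.60000) / (-4.99797 − 28.33600) = 4.00004 − (2.99857)/(-33.33397) = 4.09000

4.090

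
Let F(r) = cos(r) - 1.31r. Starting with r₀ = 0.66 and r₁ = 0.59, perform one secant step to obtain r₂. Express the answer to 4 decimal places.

F(0.66) = -0.074608, F(0.59) = 0.058041
r₂ = 0.590000 − 0.058041·(0.590000 − 0.660000) / (0.058041 − (-0.074608)) = 0.590000 − (-0.004063)/(0.132648) = 0.620629

0.6206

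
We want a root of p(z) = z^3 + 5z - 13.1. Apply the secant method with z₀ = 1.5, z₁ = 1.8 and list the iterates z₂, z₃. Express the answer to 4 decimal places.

p(1.5) = -2.225000, p(1.8) = 1.732000
z₂ = 1.800000 − 1.732000·(1.800000 − 1.500000) / (1.732000 − (-2.225000)) = 1.800000 − (0.519600)/(3.957000) = 1.668688
p(1.668688) = -0.110060
z₃ = 1.668688 − (-0.110060)·(1.668688 − 1.800000) / (-0.110060 − 1.732000) = 1.668688 − (0.014452)/(-1.842060) = 1.676534

1.6687, 1.6765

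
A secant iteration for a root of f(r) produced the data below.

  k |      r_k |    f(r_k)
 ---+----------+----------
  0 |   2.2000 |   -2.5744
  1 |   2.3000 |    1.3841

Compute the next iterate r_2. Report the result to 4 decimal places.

2.2650

r_2 = 2.3000 − 1.3841·(2.3000 − 2.2000) / (1.3841 − (-2.5744))
   = 2.3000 − (0.138410)/(3.958500) = 2.265035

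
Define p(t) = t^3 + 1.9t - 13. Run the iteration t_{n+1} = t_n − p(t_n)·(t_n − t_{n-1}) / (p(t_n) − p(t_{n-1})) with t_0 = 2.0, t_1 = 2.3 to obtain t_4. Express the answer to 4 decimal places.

2.0833

p(2.0) = -1.200000, p(2.3) = 3.537000
t_2 = 2.300000 − 3.537000·(2.300000 − 2.000000) / (3.537000 − (-1.200000)) = 2.300000 − (1.061100)/(4.737000) = 2.075997
p(2.075997) = -0.108543
t_3 = 2.075997 − (-0.108543)·(2.075997 − 2.300000) / (-0.108543 − 3.537000) = 2.075997 − (0.024314)/(-3.645543) = 2.082667
p(2.082667) = -0.009362
t_4 = 2.082667 − (-0.009362)·(2.082667 − 2.075997) / (-0.009362 − (-0.108543)) = 2.082667 − (-0.000062)/(0.099181) = 2.083296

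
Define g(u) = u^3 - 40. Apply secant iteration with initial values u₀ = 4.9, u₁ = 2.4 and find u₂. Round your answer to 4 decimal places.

3.0303

g(4.9) = 77.649000, g(2.4) = -26.176000
u₂ = 2.400000 − (-26.176000)·(2.400000 − 4.900000) / (-26.176000 − 77.649000) = 2.400000 − (65.440000)/(-103.825000) = 3.030291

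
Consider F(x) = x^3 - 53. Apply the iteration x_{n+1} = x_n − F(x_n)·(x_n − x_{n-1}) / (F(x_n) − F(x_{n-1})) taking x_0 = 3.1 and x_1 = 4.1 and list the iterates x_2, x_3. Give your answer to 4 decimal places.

3.6931, 3.7508

F(3.1) = -23.209000, F(4.1) = 15.921000
x_2 = 4.100000 − 15.921000·(4.100000 − 3.100000) / (15.921000 − (-23.209000)) = 4.100000 − (15.921000)/(39.130000) = 3.693125
F(3.693125) = -2.628812
x_3 = 3.693125 − (-2.628812)·(3.693125 − 4.100000) / (-2.628812 − 15.921000) = 3.693125 − (1.069597)/(-18.549812) = 3.750786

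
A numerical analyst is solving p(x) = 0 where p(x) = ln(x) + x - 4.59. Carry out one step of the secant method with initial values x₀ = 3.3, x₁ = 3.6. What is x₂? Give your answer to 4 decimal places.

p(3.3) = -0.096078, p(3.6) = 0.290934
x₂ = 3.600000 − 0.290934·(3.600000 − 3.300000) / (0.290934 − (-0.096078)) = 3.600000 − (0.087280)/(0.387011) = 3.374477

3.3745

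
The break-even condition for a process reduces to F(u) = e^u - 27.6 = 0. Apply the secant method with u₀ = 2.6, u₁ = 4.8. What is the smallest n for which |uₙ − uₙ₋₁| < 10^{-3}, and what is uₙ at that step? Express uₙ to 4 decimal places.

F(2.6) = -14.136262, F(4.8) = 93.910418
u₂ = 4.800000 − 93.910418·(2.200000)/(108.046679) = 2.887836;  |Δ| = 1.912164
F(2.887836) = -9.645577
u₃ = 2.887836 − (-9.645577)·(-1.912164)/(-103.555995) = 3.065942;  |Δ| = 0.178106
F(3.065942) = -6.145332
u₄ = 3.065942 − (-6.145332)·(0.178106)/(3.500245) = 3.378640;  |Δ| = 0.312698
F(3.378640) = 1.730856
u₅ = 3.378640 − 1.730856·(0.312698)/(7.876188) = 3.309922;  |Δ| = 0.068718
F(3.309922) = -0.217005
u₆ = 3.309922 − (-0.217005)·(-0.068718)/(-1.947861) = 3.317578;  |Δ| = 0.007656
F(3.317578) = -0.006566
u₇ = 3.317578 − (-0.006566)·(0.007656)/(0.210439) = 3.317817;  |Δ| = 0.000239
|u₇ − u₆| = 0.000239 < 10^{-3}

n = 7, uₙ = 3.3178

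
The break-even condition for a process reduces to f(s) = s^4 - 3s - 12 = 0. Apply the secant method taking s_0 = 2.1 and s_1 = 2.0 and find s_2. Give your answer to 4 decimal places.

f(2.1) = 1.148100, f(2.0) = -2.000000
s_2 = 2.000000 − (-2.000000)·(2.000000 − 2.100000) / (-2.000000 − 1.148100) = 2.000000 − (0.200000)/(-3.148100) = 2.063530

2.0635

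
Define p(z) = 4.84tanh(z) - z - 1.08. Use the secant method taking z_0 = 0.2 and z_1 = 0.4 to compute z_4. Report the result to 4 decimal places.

p(0.2) = -0.324703, p(0.4) = 0.358953
z_2 = 0.400000 − 0.358953·(0.400000 − 0.200000) / (0.358953 − (-0.324703)) = 0.400000 − (0.071791)/(0.683656) = 0.294990
p(0.294990) = 0.012741
z_3 = 0.294990 − 0.012741·(0.294990 − 0.400000) / (0.012741 − 0.358953) = 0.294990 − (-0.001338)/(-0.346212) = 0.291126
p(0.291126) = -0.000580
z_4 = 0.291126 − (-0.000580)·(0.291126 − 0.294990) / (-0.000580 − 0.012741) = 0.291126 − (0.000002)/(-0.013321) = 0.291294

0.2913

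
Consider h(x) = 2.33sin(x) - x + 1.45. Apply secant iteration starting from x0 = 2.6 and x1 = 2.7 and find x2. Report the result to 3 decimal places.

2.617

h(2.6) = 0.05112, h(2.7) = -0.25420
x2 = 2.70000 − (-0.25420)·(2.70000 − 2.60000) / (-0.25420 − 0.05112) = 2.70000 − (-0.02542)/(-0.30532) = 2.61674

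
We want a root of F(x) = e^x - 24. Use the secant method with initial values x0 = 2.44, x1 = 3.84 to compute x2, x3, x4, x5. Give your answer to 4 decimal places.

2.9403, 3.1058, 3.1871, 3.1777

F(2.44) = -12.526959, F(3.84) = 22.525474
x2 = 3.840000 − 22.525474·(3.840000 − 2.440000) / (22.525474 − (-12.526959)) = 3.840000 − (31.535664)/(35.052434) = 2.940329
F(2.940329) = -5.077933
x3 = 2.940329 − (-5.077933)·(2.940329 − 3.840000) / (-5.077933 − 22.525474) = 2.940329 − (4.568470)/(-27.603407) = 3.105833
F(3.105833) = -1.672197
x4 = 3.105833 − (-1.672197)·(3.105833 − 2.940329) / (-1.672197 − (-5.077933)) = 3.105833 − (-0.276755)/(3.405735) = 3.187094
F(3.187094) = 0.217951
x5 = 3.187094 − 0.217951·(3.187094 − 3.105833) / (0.217951 − (-1.672197)) = 3.187094 − (0.017711)/(1.890148) = 3.177724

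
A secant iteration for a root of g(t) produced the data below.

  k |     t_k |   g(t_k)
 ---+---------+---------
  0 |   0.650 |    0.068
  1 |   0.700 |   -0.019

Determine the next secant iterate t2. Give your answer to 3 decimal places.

0.689

t2 = 0.700 − (-0.019)·(0.700 − 0.650) / (-0.019 − 0.068)
   = 0.700 − (-0.00095)/(-0.08700) = 0.68908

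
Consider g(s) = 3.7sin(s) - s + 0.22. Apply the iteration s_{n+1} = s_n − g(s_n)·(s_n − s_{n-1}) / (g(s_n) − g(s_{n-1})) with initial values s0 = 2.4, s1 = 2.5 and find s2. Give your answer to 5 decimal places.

2.48294

g(2.4) = 0.3192138, g(2.5) = -0.0656531
s2 = 2.5000000 − (-0.0656531)·(2.5000000 − 2.4000000) / (-0.0656531 − 0.3192138) = 2.5000000 − (-0.0065653)/(-0.3848668) = 2.4829414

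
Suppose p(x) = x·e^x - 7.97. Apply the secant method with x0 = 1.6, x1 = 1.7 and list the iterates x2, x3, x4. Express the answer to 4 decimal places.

1.6033, 1.6035, 1.6035

p(1.6) = -0.045148, p(1.7) = 1.335711
x2 = 1.700000 − 1.335711·(1.700000 − 1.600000) / (1.335711 − (-0.045148)) = 1.700000 − (0.133571)/(1.380859) = 1.603270
p(1.603270) = -0.002948
x3 = 1.603270 − (-0.002948)·(1.603270 − 1.700000) / (-0.002948 − 1.335711) = 1.603270 − (0.000285)/(-1.338658) = 1.603483
p(1.603483) = -0.000192
x4 = 1.603483 − (-0.000192)·(1.603483 − 1.603270) / (-0.000192 − (-0.002948)) = 1.603483 − (0.000000)/(0.002756) = 1.603497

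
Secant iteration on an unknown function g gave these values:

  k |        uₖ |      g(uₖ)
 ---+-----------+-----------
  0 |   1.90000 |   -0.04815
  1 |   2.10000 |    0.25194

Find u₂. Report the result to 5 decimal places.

u₂ = 2.10000 − 0.25194·(2.10000 − 1.90000) / (0.25194 − (-0.04815))
   = 2.10000 − (0.0503880)/(0.3000900) = 1.9320904

1.93209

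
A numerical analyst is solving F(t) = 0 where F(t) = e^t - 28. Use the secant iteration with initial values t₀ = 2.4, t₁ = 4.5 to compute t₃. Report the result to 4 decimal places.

F(2.4) = -16.976824, F(4.5) = 62.017131
t₂ = 4.500000 − 62.017131·(4.500000 − 2.400000) / (62.017131 − (-16.976824)) = 4.500000 − (130.235976)/(78.993955) = 2.851317
F(2.851317) = -10.689432
t₃ = 2.851317 − (-10.689432)·(2.851317 − 4.500000) / (-10.689432 − 62.017131) = 2.851317 − (17.623483)/(-72.706563) = 3.093709

3.0937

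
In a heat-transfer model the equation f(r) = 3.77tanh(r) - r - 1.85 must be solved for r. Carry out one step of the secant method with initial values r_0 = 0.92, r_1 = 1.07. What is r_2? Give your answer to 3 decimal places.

0.976

f(0.92) = -0.03337, f(1.07) = 0.05627
r_2 = 1.07000 − 0.05627·(1.07000 − 0.92000) / (0.05627 − (-0.03337)) = 1.07000 − (0.00844)/(0.08964) = 0.97584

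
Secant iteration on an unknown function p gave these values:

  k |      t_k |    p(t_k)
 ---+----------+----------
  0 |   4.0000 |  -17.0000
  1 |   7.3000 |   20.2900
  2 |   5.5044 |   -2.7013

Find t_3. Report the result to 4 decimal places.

t_3 = 5.5044 − (-2.7013)·(5.5044 − 7.3000) / (-2.7013 − 20.2900)
   = 5.5044 − (4.850454)/(-22.991300) = 5.715369

5.7154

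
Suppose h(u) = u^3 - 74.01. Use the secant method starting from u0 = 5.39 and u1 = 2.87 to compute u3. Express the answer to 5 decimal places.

4.35837

h(5.39) = 82.5808190, h(2.87) = -50.3700970
u2 = 2.8700000 − (-50.3700970)·(2.8700000 − 5.3900000) / (-50.3700970 − 82.5808190) = 2.8700000 − (126.9326444)/(-132.9509160) = 3.8247331
h(3.8247331) = -18.0595719
u3 = 3.8247331 − (-18.0595719)·(3.8247331 − 2.8700000) / (-18.0595719 − (-50.3700970)) = 3.8247331 − (-17.2420716)/(32.3105251) = 4.3583695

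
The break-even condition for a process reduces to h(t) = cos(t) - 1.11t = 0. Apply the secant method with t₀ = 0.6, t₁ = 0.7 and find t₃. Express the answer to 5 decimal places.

h(0.6) = 0.1593356, h(0.7) = -0.0121578
t₂ = 0.7000000 − (-0.0121578)·(0.7000000 − 0.6000000) / (-0.0121578 − 0.1593356) = 0.7000000 − (-0.0012158)/(-0.1714934) = 0.6929106
h(0.6929106) = 0.0002592
t₃ = 0.6929106 − 0.0002592·(0.6929106 − 0.7000000) / (0.0002592 − (-0.0121578)) = 0.6929106 − (-0.0000018)/(0.0124170) = 0.6930586

0.69306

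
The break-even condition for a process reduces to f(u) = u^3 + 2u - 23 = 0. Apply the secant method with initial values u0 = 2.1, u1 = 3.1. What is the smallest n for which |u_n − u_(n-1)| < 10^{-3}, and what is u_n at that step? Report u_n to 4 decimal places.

n = 5, u_n = 2.6100

f(2.1) = -9.539000, f(3.1) = 12.991000
u2 = 3.100000 − 12.991000·(1.000000)/(22.530000) = 2.523391;  |Δ| = 0.576609
f(2.523391) = -1.885520
u3 = 2.523391 − (-1.885520)·(-0.576609)/(-14.876520) = 2.596473;  |Δ| = 0.073082
f(2.596473) = -0.302481
u4 = 2.596473 − (-0.302481)·(0.073082)/(1.583038) = 2.610437;  |Δ| = 0.013964
f(2.610437) = 0.009396
u5 = 2.610437 − 0.009396·(0.013964)/(0.311878) = 2.610017;  |Δ| = 0.000421
|u5 − u4| = 0.000421 < 10^{-3}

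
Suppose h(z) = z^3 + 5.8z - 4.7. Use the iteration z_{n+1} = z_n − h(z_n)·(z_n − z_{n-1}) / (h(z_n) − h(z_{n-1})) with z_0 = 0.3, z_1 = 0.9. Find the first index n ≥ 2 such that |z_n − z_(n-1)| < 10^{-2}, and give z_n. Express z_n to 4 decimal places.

n = 4, z_n = 0.7404

h(0.3) = -2.933000, h(0.9) = 1.249000
z_2 = 0.900000 − 1.249000·(0.600000)/(4.182000) = 0.720803;  |Δ| = 0.179197
h(0.720803) = -0.144841
z_3 = 0.720803 − (-0.144841)·(-0.179197)/(-1.393841) = 0.739425;  |Δ| = 0.018621
h(0.739425) = -0.007057
z_4 = 0.739425 − (-0.007057)·(0.018621)/(0.137784) = 0.740378;  |Δ| = 0.000954
|z_4 − z_3| = 0.000954 < 10^{-2}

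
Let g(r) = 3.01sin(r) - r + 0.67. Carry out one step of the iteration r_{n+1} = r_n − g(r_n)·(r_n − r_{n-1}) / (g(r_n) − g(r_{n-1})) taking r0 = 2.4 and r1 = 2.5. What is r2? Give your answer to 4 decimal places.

2.4914

g(2.4) = 0.303144, g(2.5) = -0.028599
r2 = 2.500000 − (-0.028599)·(2.500000 − 2.400000) / (-0.028599 − 0.303144) = 2.500000 − (-0.002860)/(-0.331743) = 2.491379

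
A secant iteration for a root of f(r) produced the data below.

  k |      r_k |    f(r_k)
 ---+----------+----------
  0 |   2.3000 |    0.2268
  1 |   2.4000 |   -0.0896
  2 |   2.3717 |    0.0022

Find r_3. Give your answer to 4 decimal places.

2.3724

r_3 = 2.3717 − 0.0022·(2.3717 − 2.4000) / (0.0022 − (-0.0896))
   = 2.3717 − (-0.000062)/(0.091800) = 2.372378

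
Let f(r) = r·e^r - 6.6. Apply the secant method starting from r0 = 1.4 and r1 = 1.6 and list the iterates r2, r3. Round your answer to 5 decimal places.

1.48211, 1.48846

f(1.4) = -0.9227200, f(1.6) = 1.3248519
r2 = 1.6000000 − 1.3248519·(1.6000000 − 1.4000000) / (1.3248519 − (-0.9227200)) = 1.6000000 − (0.2649704)/(2.2475719) = 1.4821082
f(1.4821082) = -0.0754390
r3 = 1.4821082 − (-0.0754390)·(1.4821082 − 1.6000000) / (-0.0754390 − 1.3248519) = 1.4821082 − (0.0088936)/(-1.4002908) = 1.4884594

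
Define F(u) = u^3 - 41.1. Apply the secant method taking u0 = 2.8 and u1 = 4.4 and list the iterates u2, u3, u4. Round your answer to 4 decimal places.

3.2845, 3.4116, 3.4530

F(2.8) = -19.148000, F(4.4) = 44.084000
u2 = 4.400000 − 44.084000·(4.400000 − 2.800000) / (44.084000 − (-19.148000)) = 4.400000 − (70.534400)/(63.232000) = 3.284514
F(3.284514) = -5.666552
u3 = 3.284514 − (-5.666552)·(3.284514 − 4.400000) / (-5.666552 − 44.084000) = 3.284514 − (6.320958)/(-49.750552) = 3.411567
F(3.411567) = -1.393483
u4 = 3.411567 − (-1.393483)·(3.411567 − 3.284514) / (-1.393483 − (-5.666552)) = 3.411567 − (-0.177046)/(4.273068) = 3.453000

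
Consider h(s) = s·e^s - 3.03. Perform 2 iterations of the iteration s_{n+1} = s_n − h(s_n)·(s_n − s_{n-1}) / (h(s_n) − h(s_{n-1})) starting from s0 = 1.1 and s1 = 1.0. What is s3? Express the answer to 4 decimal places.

h(1.1) = 0.274583, h(1.0) = -0.311718
s2 = 1.000000 − (-0.311718)·(1.000000 − 1.100000) / (-0.311718 − 0.274583) = 1.000000 − (0.031172)/(-0.586301) = 1.053167
h(1.053167) = -0.010870
s3 = 1.053167 − (-0.010870)·(1.053167 − 1.000000) / (-0.010870 − (-0.311718)) = 1.053167 − (-0.000578)/(0.300848) = 1.055088

1.0551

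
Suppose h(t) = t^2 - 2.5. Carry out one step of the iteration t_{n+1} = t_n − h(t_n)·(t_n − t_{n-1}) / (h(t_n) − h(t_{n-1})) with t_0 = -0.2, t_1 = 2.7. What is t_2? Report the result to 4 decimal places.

h(-0.2) = -2.460000, h(2.7) = 4.790000
t_2 = 2.700000 − 4.790000·(2.700000 − (-0.200000)) / (4.790000 − (-2.460000)) = 2.700000 − (13.891000)/(7.250000) = 0.784000

0.7840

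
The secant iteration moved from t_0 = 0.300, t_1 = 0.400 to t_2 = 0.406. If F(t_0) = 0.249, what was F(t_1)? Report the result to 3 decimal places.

The secant line through (0.300, 0.249) and (0.400, F(t_1)) crosses zero at t_2 = 0.406.
So (0.300, 0.249), (0.400, F(t_1)), (0.406, 0) are collinear:
F(t_1) = 0.249 · (0.400 − 0.406) / (0.300 − 0.406) = 0.249 · (-0.00600)/(-0.10600) = 0.01409

0.014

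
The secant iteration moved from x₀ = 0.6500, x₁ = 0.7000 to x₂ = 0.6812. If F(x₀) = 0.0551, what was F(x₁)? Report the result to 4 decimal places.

The secant line through (0.6500, 0.0551) and (0.7000, F(x₁)) crosses zero at x₂ = 0.6812.
So (0.6500, 0.0551), (0.7000, F(x₁)), (0.6812, 0) are collinear:
F(x₁) = 0.0551 · (0.7000 − 0.6812) / (0.6500 − 0.6812) = 0.0551 · (0.018800)/(-0.031200) = -0.033201

-0.0332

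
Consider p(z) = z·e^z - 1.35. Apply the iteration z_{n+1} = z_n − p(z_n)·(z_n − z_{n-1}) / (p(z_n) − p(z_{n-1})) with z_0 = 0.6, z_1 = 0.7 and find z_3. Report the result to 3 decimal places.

p(0.6) = -0.25673, p(0.7) = 0.05963
z_2 = 0.70000 − 0.05963·(0.70000 − 0.60000) / (0.05963 − (-0.25673)) = 0.70000 − (0.00596)/(0.31636) = 0.68115
p(0.68115) = -0.00394
z_3 = 0.68115 − (-0.00394)·(0.68115 − 0.70000) / (-0.00394 − 0.05963) = 0.68115 − (0.00007)/(-0.06357) = 0.68232

0.682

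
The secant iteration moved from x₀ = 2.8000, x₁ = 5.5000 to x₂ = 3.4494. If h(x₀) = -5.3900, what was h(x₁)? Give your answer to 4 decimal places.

17.0199

The secant line through (2.8000, -5.3900) and (5.5000, h(x₁)) crosses zero at x₂ = 3.4494.
So (2.8000, -5.3900), (5.5000, h(x₁)), (3.4494, 0) are collinear:
h(x₁) = -5.3900 · (5.5000 − 3.4494) / (2.8000 − 3.4494) = -5.3900 · (2.050600)/(-0.649400) = 17.019917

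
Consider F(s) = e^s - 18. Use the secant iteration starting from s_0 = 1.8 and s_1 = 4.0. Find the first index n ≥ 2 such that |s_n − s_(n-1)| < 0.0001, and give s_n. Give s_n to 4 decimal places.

n = 8, s_n = 2.8904

F(1.8) = -11.950353, F(4.0) = 36.598150
s_2 = 4.000000 − 36.598150·(2.200000)/(48.548503) = 2.341536;  |Δ| = 1.658464
F(2.341536) = -7.602803
s_3 = 2.341536 − (-7.602803)·(-1.658464)/(-44.200953) = 2.626801;  |Δ| = 0.285265
F(2.626801) = -4.170541
s_4 = 2.626801 − (-4.170541)·(0.285265)/(3.432261) = 2.973426;  |Δ| = 0.346625
F(2.973426) = 1.558818
s_5 = 2.973426 − 1.558818·(0.346625)/(5.729359) = 2.879118;  |Δ| = 0.094308
F(2.879118) = -0.201432
s_6 = 2.879118 − (-0.201432)·(-0.094308)/(-1.760249) = 2.889910;  |Δ| = 0.010792
F(2.889910) = -0.008309
s_7 = 2.889910 − (-0.008309)·(0.010792)/(0.193123) = 2.890374;  |Δ| = 0.000464
F(2.890374) = 0.000047
s_8 = 2.890374 − 0.000047·(0.000464)/(0.008356) = 2.890372;  |Δ| = 0.000003
|s_8 − s_7| = 0.000003 < 0.0001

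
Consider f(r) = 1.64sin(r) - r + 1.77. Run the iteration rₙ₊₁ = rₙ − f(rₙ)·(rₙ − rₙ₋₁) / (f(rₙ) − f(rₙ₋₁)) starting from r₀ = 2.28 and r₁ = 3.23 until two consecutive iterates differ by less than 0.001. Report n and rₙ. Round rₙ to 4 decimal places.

n = 5, rₙ = 2.6064

f(2.28) = 0.734564, f(3.23) = -1.604799
r₂ = 3.230000 − (-1.604799)·(0.950000)/(-2.339364) = 2.578302;  |Δ| = 0.651698
f(2.578302) = 0.067412
r₃ = 2.578302 − 0.067412·(-0.651698)/(1.672211) = 2.604574;  |Δ| = 0.026272
f(2.604574) = 0.004413
r₄ = 2.604574 − 0.004413·(0.026272)/(-0.062999) = 2.606414;  |Δ| = 0.001840
f(2.606414) = -0.000022
r₅ = 2.606414 − (-0.000022)·(0.001840)/(-0.004435) = 2.606405;  |Δ| = 0.000009
|r₅ − r₄| = 0.000009 < 0.001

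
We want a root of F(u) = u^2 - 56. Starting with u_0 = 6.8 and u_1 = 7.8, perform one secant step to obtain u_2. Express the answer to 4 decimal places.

F(6.8) = -9.760000, F(7.8) = 4.840000
u_2 = 7.800000 − 4.840000·(7.800000 − 6.800000) / (4.840000 − (-9.760000)) = 7.800000 − (4.840000)/(14.600000) = 7.468493

7.4685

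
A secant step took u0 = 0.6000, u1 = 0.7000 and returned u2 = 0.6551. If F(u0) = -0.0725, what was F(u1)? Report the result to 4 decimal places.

0.0591

The secant line through (0.6000, -0.0725) and (0.7000, F(u1)) crosses zero at u2 = 0.6551.
So (0.6000, -0.0725), (0.7000, F(u1)), (0.6551, 0) are collinear:
F(u1) = -0.0725 · (0.7000 − 0.6551) / (0.6000 − 0.6551) = -0.0725 · (0.044900)/(-0.055100) = 0.059079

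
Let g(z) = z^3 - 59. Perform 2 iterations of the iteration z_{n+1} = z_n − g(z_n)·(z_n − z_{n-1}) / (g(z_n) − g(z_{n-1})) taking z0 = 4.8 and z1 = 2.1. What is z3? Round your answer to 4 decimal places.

4.2314

g(4.8) = 51.592000, g(2.1) = -49.739000
z2 = 2.100000 − (-49.739000)·(2.100000 − 4.800000) / (-49.739000 − 51.592000) = 2.100000 − (134.295300)/(-101.331000) = 3.425313
g(3.425313) = -18.811590
z3 = 3.425313 − (-18.811590)·(3.425313 − 2.100000) / (-18.811590 − (-49.739000)) = 3.425313 − (-24.931247)/(30.927410) = 4.231434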